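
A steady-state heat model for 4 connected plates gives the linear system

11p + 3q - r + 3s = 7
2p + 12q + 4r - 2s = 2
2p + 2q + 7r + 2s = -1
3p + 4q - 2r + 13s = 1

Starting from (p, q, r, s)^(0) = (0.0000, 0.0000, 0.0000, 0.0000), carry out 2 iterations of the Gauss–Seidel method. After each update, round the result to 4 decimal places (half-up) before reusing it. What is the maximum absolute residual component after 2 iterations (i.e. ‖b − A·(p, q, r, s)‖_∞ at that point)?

0.1890

Iteration 1:
  p = (7 - (3)·0.0000 - (-1)·0.0000 - (3)·0.0000) / (11) = 0.6364
  q = (2 - (2)·0.6364 - (4)·0.0000 - (-2)·0.0000) / (12) = 0.0606
  r = (-1 - (2)·0.6364 - (2)·0.0606 - (2)·0.0000) / (7) = -0.3420
  s = (1 - (3)·0.6364 - (4)·0.0606 - (-2)·-0.3420) / (13) = -0.1412
Iteration 2:
  p = (7 - (3)·0.0606 - (-1)·-0.3420 - (3)·-0.1412) / (11) = 0.6273
  q = (2 - (2)·0.6273 - (4)·-0.3420 - (-2)·-0.1412) / (12) = 0.1526
  r = (-1 - (2)·0.6273 - (2)·0.1526 - (2)·-0.1412) / (7) = -0.3253
  s = (1 - (3)·0.6273 - (4)·0.1526 - (-2)·-0.3253) / (13) = -0.1648
Residual b − A·x = (-0.1890, -0.1142, 0.0469, -0.0005); ∞-norm = 0.1890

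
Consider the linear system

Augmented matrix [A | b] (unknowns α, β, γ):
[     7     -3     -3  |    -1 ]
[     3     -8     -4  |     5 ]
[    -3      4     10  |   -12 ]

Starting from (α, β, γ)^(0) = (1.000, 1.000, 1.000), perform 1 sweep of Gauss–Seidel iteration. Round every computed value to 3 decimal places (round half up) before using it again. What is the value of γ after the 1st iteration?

-0.643

Iteration 1:
  α = (-1 - (-3)·1.000 - (-3)·1.000) / (7) = 0.714
  β = (5 - (3)·0.714 - (-4)·1.000) / (-8) = -0.857
  γ = (-12 - (-3)·0.714 - (4)·-0.857) / (10) = -0.643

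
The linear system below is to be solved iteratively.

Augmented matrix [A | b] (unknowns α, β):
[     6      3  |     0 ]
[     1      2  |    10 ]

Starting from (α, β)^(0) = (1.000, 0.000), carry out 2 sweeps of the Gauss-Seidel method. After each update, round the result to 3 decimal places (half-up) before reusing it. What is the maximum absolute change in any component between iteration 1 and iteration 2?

2.500

Iteration 1:
  α = (0 - (3)·0.000) / (6) = 0.000
  β = (10 - (1)·0.000) / (2) = 5.000
Iteration 2:
  α = (0 - (3)·5.000) / (6) = -2.500
  β = (10 - (1)·-2.500) / (2) = 6.250
Change: (-2.500, 1.250) → max |·| = 2.500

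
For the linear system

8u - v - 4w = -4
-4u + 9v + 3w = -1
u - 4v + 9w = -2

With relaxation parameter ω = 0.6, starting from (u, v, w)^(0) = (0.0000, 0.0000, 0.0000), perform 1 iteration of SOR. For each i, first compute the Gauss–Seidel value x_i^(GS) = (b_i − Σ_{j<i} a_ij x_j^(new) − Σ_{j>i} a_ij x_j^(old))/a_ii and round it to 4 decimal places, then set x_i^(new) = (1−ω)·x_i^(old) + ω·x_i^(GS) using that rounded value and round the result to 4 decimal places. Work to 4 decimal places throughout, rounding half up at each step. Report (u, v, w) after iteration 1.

Iteration 1:
  u: GS value = (-4 - (-1)·0.0000 - (-4)·0.0000) / (8) = -0.5000;  u ← (1−ω)·0.0000 + ω·-0.5000 = -0.3000
  v: GS value = (-1 - (-4)·-0.3000 - (3)·0.0000) / (9) = -0.2444;  v ← (1−ω)·0.0000 + ω·-0.2444 = -0.1466
  w: GS value = (-2 - (1)·-0.3000 - (-4)·-0.1466) / (9) = -0.2540;  w ← (1−ω)·0.0000 + ω·-0.2540 = -0.1524

(-0.3000, -0.1466, -0.1524)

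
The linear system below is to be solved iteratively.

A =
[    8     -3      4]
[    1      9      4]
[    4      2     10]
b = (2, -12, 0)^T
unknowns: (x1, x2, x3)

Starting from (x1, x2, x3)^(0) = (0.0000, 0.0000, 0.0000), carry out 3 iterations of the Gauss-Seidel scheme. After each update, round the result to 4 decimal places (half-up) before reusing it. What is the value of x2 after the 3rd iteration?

Iteration 1:
  x1 = (2 - (-3)·0.0000 - (4)·0.0000) / (8) = 0.2500
  x2 = (-12 - (1)·0.2500 - (4)·0.0000) / (9) = -1.3611
  x3 = (0 - (4)·0.2500 - (2)·-1.3611) / (10) = 0.1722
Iteration 2:
  x1 = (2 - (-3)·-1.3611 - (4)·0.1722) / (8) = -0.3465
  x2 = (-12 - (1)·-0.3465 - (4)·0.1722) / (9) = -1.3714
  x3 = (0 - (4)·-0.3465 - (2)·-1.3714) / (10) = 0.4129
Iteration 3:
  x1 = (2 - (-3)·-1.3714 - (4)·0.4129) / (8) = -0.4707
  x2 = (-12 - (1)·-0.4707 - (4)·0.4129) / (9) = -1.4645
  x3 = (0 - (4)·-0.4707 - (2)·-1.4645) / (10) = 0.4812

-1.4645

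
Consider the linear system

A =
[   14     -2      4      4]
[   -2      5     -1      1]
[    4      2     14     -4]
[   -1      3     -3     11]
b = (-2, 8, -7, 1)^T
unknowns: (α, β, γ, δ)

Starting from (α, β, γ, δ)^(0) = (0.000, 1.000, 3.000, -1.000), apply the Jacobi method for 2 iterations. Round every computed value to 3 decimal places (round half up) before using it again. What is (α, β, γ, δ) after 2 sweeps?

(0.284, 1.059, -0.498, -0.869)

Iteration 1:
  α = (-2 - (-2)·1.000 - (4)·3.000 - (4)·-1.000) / (14) = -0.571
  β = (8 - (-2)·0.000 - (-1)·3.000 - (1)·-1.000) / (5) = 2.400
  γ = (-7 - (4)·0.000 - (2)·1.000 - (-4)·-1.000) / (14) = -0.929
  δ = (1 - (-1)·0.000 - (3)·1.000 - (-3)·3.000) / (11) = 0.636
Iteration 2:
  α = (-2 - (-2)·2.400 - (4)·-0.929 - (4)·0.636) / (14) = 0.284
  β = (8 - (-2)·-0.571 - (-1)·-0.929 - (1)·0.636) / (5) = 1.059
  γ = (-7 - (4)·-0.571 - (2)·2.400 - (-4)·0.636) / (14) = -0.498
  δ = (1 - (-1)·-0.571 - (3)·2.400 - (-3)·-0.929) / (11) = -0.869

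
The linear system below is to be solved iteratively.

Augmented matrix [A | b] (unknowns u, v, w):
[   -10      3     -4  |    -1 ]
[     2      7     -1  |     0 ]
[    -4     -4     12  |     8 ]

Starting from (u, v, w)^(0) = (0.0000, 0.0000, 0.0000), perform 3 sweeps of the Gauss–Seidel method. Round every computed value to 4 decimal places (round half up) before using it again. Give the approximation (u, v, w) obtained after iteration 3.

Iteration 1:
  u = (-1 - (3)·0.0000 - (-4)·0.0000) / (-10) = 0.1000
  v = (0 - (2)·0.1000 - (-1)·0.0000) / (7) = -0.0286
  w = (8 - (-4)·0.1000 - (-4)·-0.0286) / (12) = 0.6905
Iteration 2:
  u = (-1 - (3)·-0.0286 - (-4)·0.6905) / (-10) = -0.1848
  v = (0 - (2)·-0.1848 - (-1)·0.6905) / (7) = 0.1514
  w = (8 - (-4)·-0.1848 - (-4)·0.1514) / (12) = 0.6555
Iteration 3:
  u = (-1 - (3)·0.1514 - (-4)·0.6555) / (-10) = -0.1168
  v = (0 - (2)·-0.1168 - (-1)·0.6555) / (7) = 0.1270
  w = (8 - (-4)·-0.1168 - (-4)·0.1270) / (12) = 0.6701

(-0.1168, 0.1270, 0.6701)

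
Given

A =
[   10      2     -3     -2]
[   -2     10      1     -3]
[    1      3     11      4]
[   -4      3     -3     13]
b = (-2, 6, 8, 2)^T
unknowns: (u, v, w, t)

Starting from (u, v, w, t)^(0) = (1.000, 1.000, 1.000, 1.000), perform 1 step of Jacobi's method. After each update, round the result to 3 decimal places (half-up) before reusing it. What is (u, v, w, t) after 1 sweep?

Iteration 1:
  u = (-2 - (2)·1.000 - (-3)·1.000 - (-2)·1.000) / (10) = 0.100
  v = (6 - (-2)·1.000 - (1)·1.000 - (-3)·1.000) / (10) = 1.000
  w = (8 - (1)·1.000 - (3)·1.000 - (4)·1.000) / (11) = 0.000
  t = (2 - (-4)·1.000 - (3)·1.000 - (-3)·1.000) / (13) = 0.462

(0.100, 1.000, 0.000, 0.462)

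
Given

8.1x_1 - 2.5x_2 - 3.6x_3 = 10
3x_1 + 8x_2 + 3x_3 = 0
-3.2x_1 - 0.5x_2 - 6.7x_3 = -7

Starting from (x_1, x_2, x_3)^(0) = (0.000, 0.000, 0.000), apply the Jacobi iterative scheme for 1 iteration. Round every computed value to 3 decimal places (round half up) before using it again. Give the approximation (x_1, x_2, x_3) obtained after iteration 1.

Iteration 1:
  x_1 = (10 - (-2.5)·0.000 - (-3.6)·0.000) / (8.1) = 1.235
  x_2 = (0 - (3)·0.000 - (3)·0.000) / (8) = 0.000
  x_3 = (-7 - (-3.2)·0.000 - (-0.5)·0.000) / (-6.7) = 1.045

(1.235, 0.000, 1.045)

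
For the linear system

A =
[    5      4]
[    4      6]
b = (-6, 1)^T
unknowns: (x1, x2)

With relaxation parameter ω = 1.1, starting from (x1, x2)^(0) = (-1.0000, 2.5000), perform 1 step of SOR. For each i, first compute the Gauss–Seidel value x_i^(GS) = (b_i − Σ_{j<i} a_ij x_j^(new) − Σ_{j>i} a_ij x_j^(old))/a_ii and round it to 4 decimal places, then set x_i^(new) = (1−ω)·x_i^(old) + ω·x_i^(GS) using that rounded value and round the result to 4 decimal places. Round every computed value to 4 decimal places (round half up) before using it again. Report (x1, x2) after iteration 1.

(-3.4200, 2.4414)

Iteration 1:
  x1: GS value = (-6 - (4)·2.5000) / (5) = -3.2000;  x1 ← (1−ω)·-1.0000 + ω·-3.2000 = -3.4200
  x2: GS value = (1 - (4)·-3.4200) / (6) = 2.4467;  x2 ← (1−ω)·2.5000 + ω·2.4467 = 2.4414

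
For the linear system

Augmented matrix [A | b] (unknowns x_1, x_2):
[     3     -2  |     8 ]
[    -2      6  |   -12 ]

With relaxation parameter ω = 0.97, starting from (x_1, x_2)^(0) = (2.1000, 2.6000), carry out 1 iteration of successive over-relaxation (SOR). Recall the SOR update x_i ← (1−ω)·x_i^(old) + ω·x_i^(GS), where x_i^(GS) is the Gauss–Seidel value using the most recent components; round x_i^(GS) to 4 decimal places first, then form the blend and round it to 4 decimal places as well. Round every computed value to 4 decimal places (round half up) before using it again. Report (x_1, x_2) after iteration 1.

(4.3310, -0.4616)

Iteration 1:
  x_1: GS value = (8 - (-2)·2.6000) / (3) = 4.4000;  x_1 ← (1−ω)·2.1000 + ω·4.4000 = 4.3310
  x_2: GS value = (-12 - (-2)·4.3310) / (6) = -0.5563;  x_2 ← (1−ω)·2.6000 + ω·-0.5563 = -0.4616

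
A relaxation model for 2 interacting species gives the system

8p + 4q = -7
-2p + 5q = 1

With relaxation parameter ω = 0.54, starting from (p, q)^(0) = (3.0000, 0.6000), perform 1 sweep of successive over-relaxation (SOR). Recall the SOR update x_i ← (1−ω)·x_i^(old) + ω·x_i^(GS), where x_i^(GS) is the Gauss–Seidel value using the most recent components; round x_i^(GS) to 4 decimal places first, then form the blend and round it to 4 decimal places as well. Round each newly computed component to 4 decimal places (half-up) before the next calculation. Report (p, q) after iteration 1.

(0.7455, 0.5450)

Iteration 1:
  p: GS value = (-7 - (4)·0.6000) / (8) = -1.1750;  p ← (1−ω)·3.0000 + ω·-1.1750 = 0.7455
  q: GS value = (1 - (-2)·0.7455) / (5) = 0.4982;  q ← (1−ω)·0.6000 + ω·0.4982 = 0.5450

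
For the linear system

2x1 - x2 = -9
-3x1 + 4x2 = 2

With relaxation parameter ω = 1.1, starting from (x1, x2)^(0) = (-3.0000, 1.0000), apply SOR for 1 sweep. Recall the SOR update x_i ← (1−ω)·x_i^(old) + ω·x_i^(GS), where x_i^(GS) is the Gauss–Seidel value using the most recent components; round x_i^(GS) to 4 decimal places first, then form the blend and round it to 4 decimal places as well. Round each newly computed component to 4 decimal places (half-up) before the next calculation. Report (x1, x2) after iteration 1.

(-4.1000, -2.9325)

Iteration 1:
  x1: GS value = (-9 - (-1)·1.0000) / (2) = -4.0000;  x1 ← (1−ω)·-3.0000 + ω·-4.0000 = -4.1000
  x2: GS value = (2 - (-3)·-4.1000) / (4) = -2.5750;  x2 ← (1−ω)·1.0000 + ω·-2.5750 = -2.9325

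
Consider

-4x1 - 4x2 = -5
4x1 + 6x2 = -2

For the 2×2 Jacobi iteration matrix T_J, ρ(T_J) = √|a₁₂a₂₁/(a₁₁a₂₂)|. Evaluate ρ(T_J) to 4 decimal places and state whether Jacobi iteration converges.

0.8165

a₁₂a₂₁/(a₁₁a₂₂) = (-4)·(4) / ((-4)·(6)) = 0.666667
ρ = √|0.666667| = √0.666667 = 0.8165
ρ < 1, so Jacobi converges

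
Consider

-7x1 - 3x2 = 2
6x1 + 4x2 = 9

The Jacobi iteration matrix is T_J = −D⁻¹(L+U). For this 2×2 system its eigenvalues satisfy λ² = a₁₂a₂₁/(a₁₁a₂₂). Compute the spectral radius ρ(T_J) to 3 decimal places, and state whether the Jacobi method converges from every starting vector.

0.802

a₁₂a₂₁/(a₁₁a₂₂) = (-3)·(6) / ((-7)·(4)) = 0.642857
ρ = √|0.642857| = √0.642857 = 0.802
ρ < 1, so Jacobi converges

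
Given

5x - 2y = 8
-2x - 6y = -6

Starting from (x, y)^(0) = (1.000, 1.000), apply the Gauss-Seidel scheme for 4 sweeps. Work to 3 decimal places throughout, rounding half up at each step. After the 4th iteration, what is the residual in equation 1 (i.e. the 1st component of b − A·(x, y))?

0.004

Iteration 1:
  x = (8 - (-2)·1.000) / (5) = 2.000
  y = (-6 - (-2)·2.000) / (-6) = 0.333
Iteration 2:
  x = (8 - (-2)·0.333) / (5) = 1.733
  y = (-6 - (-2)·1.733) / (-6) = 0.422
Iteration 3:
  x = (8 - (-2)·0.422) / (5) = 1.769
  y = (-6 - (-2)·1.769) / (-6) = 0.410
Iteration 4:
  x = (8 - (-2)·0.410) / (5) = 1.764
  y = (-6 - (-2)·1.764) / (-6) = 0.412
Residual b − A·x = (0.004, 0.000)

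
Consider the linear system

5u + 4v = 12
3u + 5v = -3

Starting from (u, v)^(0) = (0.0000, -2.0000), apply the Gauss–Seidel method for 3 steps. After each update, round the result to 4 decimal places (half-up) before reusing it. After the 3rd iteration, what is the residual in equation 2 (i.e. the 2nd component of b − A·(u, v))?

Iteration 1:
  u = (12 - (4)·-2.0000) / (5) = 4.0000
  v = (-3 - (3)·4.0000) / (5) = -3.0000
Iteration 2:
  u = (12 - (4)·-3.0000) / (5) = 4.8000
  v = (-3 - (3)·4.8000) / (5) = -3.4800
Iteration 3:
  u = (12 - (4)·-3.4800) / (5) = 5.1840
  v = (-3 - (3)·5.1840) / (5) = -3.7104
Residual b − A·x = (0.9216, 0.0000)

0.0000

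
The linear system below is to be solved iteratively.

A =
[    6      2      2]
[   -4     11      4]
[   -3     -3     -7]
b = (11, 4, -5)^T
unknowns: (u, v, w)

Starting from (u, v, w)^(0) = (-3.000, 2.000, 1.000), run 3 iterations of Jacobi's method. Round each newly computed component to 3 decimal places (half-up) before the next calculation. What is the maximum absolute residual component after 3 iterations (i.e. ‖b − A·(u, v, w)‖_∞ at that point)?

Iteration 1:
  u = (11 - (2)·2.000 - (2)·1.000) / (6) = 0.833
  v = (4 - (-4)·-3.000 - (4)·1.000) / (11) = -1.091
  w = (-5 - (-3)·-3.000 - (-3)·2.000) / (-7) = 1.143
Iteration 2:
  u = (11 - (2)·-1.091 - (2)·1.143) / (6) = 1.816
  v = (4 - (-4)·0.833 - (4)·1.143) / (11) = 0.251
  w = (-5 - (-3)·0.833 - (-3)·-1.091) / (-7) = 0.825
Iteration 3:
  u = (11 - (2)·0.251 - (2)·0.825) / (6) = 1.475
  v = (4 - (-4)·1.816 - (4)·0.825) / (11) = 0.724
  w = (-5 - (-3)·1.816 - (-3)·0.251) / (-7) = -0.172
Residual b − A·x = (1.046, 2.624, 0.393); ∞-norm = 2.624

2.624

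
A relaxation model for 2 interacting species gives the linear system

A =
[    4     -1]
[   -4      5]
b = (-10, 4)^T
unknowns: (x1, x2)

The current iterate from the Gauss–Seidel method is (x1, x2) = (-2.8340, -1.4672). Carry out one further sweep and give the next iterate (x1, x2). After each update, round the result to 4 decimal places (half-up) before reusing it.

(-2.8668, -1.4934)

One sweep:
  x1 = (-10 - (-1)·-1.4672) / (4) = -2.8668
  x2 = (4 - (-4)·-2.8668) / (5) = -1.4934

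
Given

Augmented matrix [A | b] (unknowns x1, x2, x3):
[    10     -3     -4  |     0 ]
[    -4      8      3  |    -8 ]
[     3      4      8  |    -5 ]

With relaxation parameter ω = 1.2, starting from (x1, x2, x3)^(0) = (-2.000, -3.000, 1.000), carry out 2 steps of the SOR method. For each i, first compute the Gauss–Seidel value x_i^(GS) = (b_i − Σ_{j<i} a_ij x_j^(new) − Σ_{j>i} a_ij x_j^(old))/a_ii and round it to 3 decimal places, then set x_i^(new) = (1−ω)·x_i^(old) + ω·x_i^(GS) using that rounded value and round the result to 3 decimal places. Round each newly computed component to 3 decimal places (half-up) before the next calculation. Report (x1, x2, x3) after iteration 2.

(-0.457, -1.169, 0.189)

Iteration 1:
  x1: GS value = (0 - (-3)·-3.000 - (-4)·1.000) / (10) = -0.500;  x1 ← (1−ω)·-2.000 + ω·-0.500 = -0.200
  x2: GS value = (-8 - (-4)·-0.200 - (3)·1.000) / (8) = -1.475;  x2 ← (1−ω)·-3.000 + ω·-1.475 = -1.170
  x3: GS value = (-5 - (3)·-0.200 - (4)·-1.170) / (8) = 0.035;  x3 ← (1−ω)·1.000 + ω·0.035 = -0.158
Iteration 2:
  x1: GS value = (0 - (-3)·-1.170 - (-4)·-0.158) / (10) = -0.414;  x1 ← (1−ω)·-0.200 + ω·-0.414 = -0.457
  x2: GS value = (-8 - (-4)·-0.457 - (3)·-0.158) / (8) = -1.169;  x2 ← (1−ω)·-1.170 + ω·-1.169 = -1.169
  x3: GS value = (-5 - (3)·-0.457 - (4)·-1.169) / (8) = 0.131;  x3 ← (1−ω)·-0.158 + ω·0.131 = 0.189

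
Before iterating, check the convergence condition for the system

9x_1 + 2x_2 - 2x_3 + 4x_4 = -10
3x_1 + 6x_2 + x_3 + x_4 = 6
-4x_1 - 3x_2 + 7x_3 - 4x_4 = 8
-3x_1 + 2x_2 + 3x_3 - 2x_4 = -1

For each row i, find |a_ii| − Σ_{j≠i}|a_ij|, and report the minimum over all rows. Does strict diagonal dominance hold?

row 1: |9| − (2+2+4) = 1
row 2: |6| − (3+1+1) = 1
row 3: |7| − (4+3+4) = -4
row 4: |-2| − (3+2+3) = -6
minimum over rows = -6 → not strictly diagonally dominant

-6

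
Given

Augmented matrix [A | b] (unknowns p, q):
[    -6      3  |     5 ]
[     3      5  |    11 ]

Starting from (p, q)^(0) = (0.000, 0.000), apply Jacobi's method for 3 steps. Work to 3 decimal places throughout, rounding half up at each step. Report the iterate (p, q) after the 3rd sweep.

(0.517, 2.040)

Iteration 1:
  p = (5 - (3)·0.000) / (-6) = -0.833
  q = (11 - (3)·0.000) / (5) = 2.200
Iteration 2:
  p = (5 - (3)·2.200) / (-6) = 0.267
  q = (11 - (3)·-0.833) / (5) = 2.700
Iteration 3:
  p = (5 - (3)·2.700) / (-6) = 0.517
  q = (11 - (3)·0.267) / (5) = 2.040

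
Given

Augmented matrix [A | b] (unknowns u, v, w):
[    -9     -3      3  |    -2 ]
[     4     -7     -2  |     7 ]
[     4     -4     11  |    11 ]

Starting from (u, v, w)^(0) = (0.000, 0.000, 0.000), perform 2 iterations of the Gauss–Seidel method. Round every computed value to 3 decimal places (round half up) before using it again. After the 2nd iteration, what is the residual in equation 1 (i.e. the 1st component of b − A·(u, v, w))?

0.745

Iteration 1:
  u = (-2 - (-3)·0.000 - (3)·0.000) / (-9) = 0.222
  v = (7 - (4)·0.222 - (-2)·0.000) / (-7) = -0.873
  w = (11 - (4)·0.222 - (-4)·-0.873) / (11) = 0.602
Iteration 2:
  u = (-2 - (-3)·-0.873 - (3)·0.602) / (-9) = 0.714
  v = (7 - (4)·0.714 - (-2)·0.602) / (-7) = -0.764
  w = (11 - (4)·0.714 - (-4)·-0.764) / (11) = 0.463
Residual b − A·x = (0.745, -0.278, -0.005)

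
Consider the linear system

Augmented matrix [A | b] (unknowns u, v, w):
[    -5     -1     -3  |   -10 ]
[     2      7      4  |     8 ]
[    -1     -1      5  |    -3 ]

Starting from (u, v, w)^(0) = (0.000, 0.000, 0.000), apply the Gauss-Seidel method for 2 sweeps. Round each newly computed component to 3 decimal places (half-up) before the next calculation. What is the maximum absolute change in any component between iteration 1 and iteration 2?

Iteration 1:
  u = (-10 - (-1)·0.000 - (-3)·0.000) / (-5) = 2.000
  v = (8 - (2)·2.000 - (4)·0.000) / (7) = 0.571
  w = (-3 - (-1)·2.000 - (-1)·0.571) / (5) = -0.086
Iteration 2:
  u = (-10 - (-1)·0.571 - (-3)·-0.086) / (-5) = 1.937
  v = (8 - (2)·1.937 - (4)·-0.086) / (7) = 0.639
  w = (-3 - (-1)·1.937 - (-1)·0.639) / (5) = -0.085
Change: (-0.063, 0.068, 0.001) → max |·| = 0.068

0.068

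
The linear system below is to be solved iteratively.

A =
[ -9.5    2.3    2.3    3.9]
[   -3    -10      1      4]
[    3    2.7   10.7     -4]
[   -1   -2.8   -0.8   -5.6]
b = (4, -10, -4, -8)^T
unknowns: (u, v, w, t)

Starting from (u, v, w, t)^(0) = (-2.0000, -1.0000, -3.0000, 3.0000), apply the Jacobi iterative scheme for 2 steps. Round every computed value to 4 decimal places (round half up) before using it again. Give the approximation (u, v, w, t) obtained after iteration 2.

Iteration 1:
  u = (4 - (2.3)·-1.0000 - (2.3)·-3.0000 - (3.9)·3.0000) / (-9.5) = -0.1579
  v = (-10 - (-3)·-2.0000 - (1)·-3.0000 - (4)·3.0000) / (-10) = 2.5000
  w = (-4 - (3)·-2.0000 - (2.7)·-1.0000 - (-4)·3.0000) / (10.7) = 1.5607
  t = (-8 - (-1)·-2.0000 - (-2.8)·-1.0000 - (-0.8)·-3.0000) / (-5.6) = 2.7143
Iteration 2:
  u = (4 - (2.3)·2.5000 - (2.3)·1.5607 - (3.9)·2.7143) / (-9.5) = 1.6764
  v = (-10 - (-3)·-0.1579 - (1)·1.5607 - (4)·2.7143) / (-10) = 2.2892
  w = (-4 - (3)·-0.1579 - (2.7)·2.5000 - (-4)·2.7143) / (10.7) = 0.0543
  t = (-8 - (-1)·-0.1579 - (-2.8)·2.5000 - (-0.8)·1.5607) / (-5.6) = -0.0162

(1.6764, 2.2892, 0.0543, -0.0162)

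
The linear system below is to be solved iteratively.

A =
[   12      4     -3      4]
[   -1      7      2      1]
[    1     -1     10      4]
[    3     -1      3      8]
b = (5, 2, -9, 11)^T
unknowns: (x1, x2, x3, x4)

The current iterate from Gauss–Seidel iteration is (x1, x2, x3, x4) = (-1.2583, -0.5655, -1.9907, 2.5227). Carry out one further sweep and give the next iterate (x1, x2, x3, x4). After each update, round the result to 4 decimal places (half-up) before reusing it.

One sweep:
  x1 = (5 - (4)·-0.5655 - (-3)·-1.9907 - (4)·2.5227) / (12) = -0.7334
  x2 = (2 - (-1)·-0.7334 - (2)·-1.9907 - (1)·2.5227) / (7) = 0.3893
  x3 = (-9 - (1)·-0.7334 - (-1)·0.3893 - (4)·2.5227) / (10) = -1.7968
  x4 = (11 - (3)·-0.7334 - (-1)·0.3893 - (3)·-1.7968) / (8) = 2.3725

(-0.7334, 0.3893, -1.7968, 2.3725)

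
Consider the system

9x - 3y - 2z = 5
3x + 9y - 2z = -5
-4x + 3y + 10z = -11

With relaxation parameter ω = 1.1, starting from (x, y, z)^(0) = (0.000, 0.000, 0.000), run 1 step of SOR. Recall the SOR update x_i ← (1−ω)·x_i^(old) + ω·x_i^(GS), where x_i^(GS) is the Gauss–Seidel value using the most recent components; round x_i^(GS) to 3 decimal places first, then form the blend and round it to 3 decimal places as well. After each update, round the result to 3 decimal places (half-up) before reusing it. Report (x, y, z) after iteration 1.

(0.612, -0.836, -0.664)

Iteration 1:
  x: GS value = (5 - (-3)·0.000 - (-2)·0.000) / (9) = 0.556;  x ← (1−ω)·0.000 + ω·0.556 = 0.612
  y: GS value = (-5 - (3)·0.612 - (-2)·0.000) / (9) = -0.760;  y ← (1−ω)·0.000 + ω·-0.760 = -0.836
  z: GS value = (-11 - (-4)·0.612 - (3)·-0.836) / (10) = -0.604;  z ← (1−ω)·0.000 + ω·-0.604 = -0.664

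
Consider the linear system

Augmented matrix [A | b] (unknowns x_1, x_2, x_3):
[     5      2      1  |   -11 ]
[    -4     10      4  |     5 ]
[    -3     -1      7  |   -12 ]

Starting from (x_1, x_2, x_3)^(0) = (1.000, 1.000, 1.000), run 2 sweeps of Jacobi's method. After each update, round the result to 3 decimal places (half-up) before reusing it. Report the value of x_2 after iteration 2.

Iteration 1:
  x_1 = (-11 - (2)·1.000 - (1)·1.000) / (5) = -2.800
  x_2 = (5 - (-4)·1.000 - (4)·1.000) / (10) = 0.500
  x_3 = (-12 - (-3)·1.000 - (-1)·1.000) / (7) = -1.143
Iteration 2:
  x_1 = (-11 - (2)·0.500 - (1)·-1.143) / (5) = -2.171
  x_2 = (5 - (-4)·-2.800 - (4)·-1.143) / (10) = -0.163
  x_3 = (-12 - (-3)·-2.800 - (-1)·0.500) / (7) = -2.843

-0.163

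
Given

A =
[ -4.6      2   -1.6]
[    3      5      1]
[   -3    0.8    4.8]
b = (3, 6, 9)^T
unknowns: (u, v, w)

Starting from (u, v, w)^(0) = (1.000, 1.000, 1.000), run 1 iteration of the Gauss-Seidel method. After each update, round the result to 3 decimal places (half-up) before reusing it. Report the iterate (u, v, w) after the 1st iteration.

(-0.565, 1.339, 1.299)

Iteration 1:
  u = (3 - (2)·1.000 - (-1.6)·1.000) / (-4.6) = -0.565
  v = (6 - (3)·-0.565 - (1)·1.000) / (5) = 1.339
  w = (9 - (-3)·-0.565 - (0.8)·1.339) / (4.8) = 1.299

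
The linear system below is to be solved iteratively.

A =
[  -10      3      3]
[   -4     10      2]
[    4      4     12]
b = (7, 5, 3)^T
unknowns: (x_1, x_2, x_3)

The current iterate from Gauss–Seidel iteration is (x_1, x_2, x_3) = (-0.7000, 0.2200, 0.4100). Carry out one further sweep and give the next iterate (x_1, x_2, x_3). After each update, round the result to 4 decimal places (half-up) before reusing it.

One sweep:
  x_1 = (7 - (3)·0.2200 - (3)·0.4100) / (-10) = -0.5110
  x_2 = (5 - (-4)·-0.5110 - (2)·0.4100) / (10) = 0.2136
  x_3 = (3 - (4)·-0.5110 - (4)·0.2136) / (12) = 0.3491

(-0.5110, 0.2136, 0.3491)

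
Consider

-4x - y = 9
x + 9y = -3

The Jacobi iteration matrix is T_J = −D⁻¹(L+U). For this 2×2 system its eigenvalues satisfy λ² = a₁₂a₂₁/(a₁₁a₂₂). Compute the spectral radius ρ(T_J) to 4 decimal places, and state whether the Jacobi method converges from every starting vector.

0.1667

a₁₂a₂₁/(a₁₁a₂₂) = (-1)·(1) / ((-4)·(9)) = 0.027778
ρ = √|0.027778| = √0.027778 = 0.1667
ρ < 1, so Jacobi converges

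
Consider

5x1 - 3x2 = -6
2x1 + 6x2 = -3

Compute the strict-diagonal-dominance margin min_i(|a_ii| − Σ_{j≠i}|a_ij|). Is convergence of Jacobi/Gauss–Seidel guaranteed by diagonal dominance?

row 1: |5| − (3) = 2
row 2: |6| − (2) = 4
minimum over rows = 2 → strictly diagonally dominant (convergence guaranteed)

2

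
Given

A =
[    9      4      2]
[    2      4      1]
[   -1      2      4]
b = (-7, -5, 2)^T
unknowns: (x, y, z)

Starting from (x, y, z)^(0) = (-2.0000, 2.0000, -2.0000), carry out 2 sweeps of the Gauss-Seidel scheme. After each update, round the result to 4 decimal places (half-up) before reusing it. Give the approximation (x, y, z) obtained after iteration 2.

(-0.7747, -0.9286, 0.7706)

Iteration 1:
  x = (-7 - (4)·2.0000 - (2)·-2.0000) / (9) = -1.2222
  y = (-5 - (2)·-1.2222 - (1)·-2.0000) / (4) = -0.1389
  z = (2 - (-1)·-1.2222 - (2)·-0.1389) / (4) = 0.2639
Iteration 2:
  x = (-7 - (4)·-0.1389 - (2)·0.2639) / (9) = -0.7747
  y = (-5 - (2)·-0.7747 - (1)·0.2639) / (4) = -0.9286
  z = (2 - (-1)·-0.7747 - (2)·-0.9286) / (4) = 0.7706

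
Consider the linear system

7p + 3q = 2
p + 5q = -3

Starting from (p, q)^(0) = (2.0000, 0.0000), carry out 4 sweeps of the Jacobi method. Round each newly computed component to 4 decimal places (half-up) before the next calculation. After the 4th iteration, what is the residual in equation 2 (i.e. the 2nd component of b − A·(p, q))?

Iteration 1:
  p = (2 - (3)·0.0000) / (7) = 0.2857
  q = (-3 - (1)·2.0000) / (5) = -1.0000
Iteration 2:
  p = (2 - (3)·-1.0000) / (7) = 0.7143
  q = (-3 - (1)·0.2857) / (5) = -0.6571
Iteration 3:
  p = (2 - (3)·-0.6571) / (7) = 0.5673
  q = (-3 - (1)·0.7143) / (5) = -0.7429
Iteration 4:
  p = (2 - (3)·-0.7429) / (7) = 0.6041
  q = (-3 - (1)·0.5673) / (5) = -0.7135
Residual b − A·x = (-0.0882, -0.0366)

-0.0366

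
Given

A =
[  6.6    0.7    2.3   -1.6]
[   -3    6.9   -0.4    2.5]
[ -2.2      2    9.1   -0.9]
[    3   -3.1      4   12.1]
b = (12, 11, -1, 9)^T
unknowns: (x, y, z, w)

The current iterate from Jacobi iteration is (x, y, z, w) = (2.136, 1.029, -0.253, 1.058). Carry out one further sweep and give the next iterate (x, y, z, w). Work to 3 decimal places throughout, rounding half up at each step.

(2.054, 2.125, 0.285, 0.561)

One sweep:
  x = (12 - (0.7)·1.029 - (2.3)·-0.253 - (-1.6)·1.058) / (6.6) = 2.054
  y = (11 - (-3)·2.136 - (-0.4)·-0.253 - (2.5)·1.058) / (6.9) = 2.125
  z = (-1 - (-2.2)·2.136 - (2)·1.029 - (-0.9)·1.058) / (9.1) = 0.285
  w = (9 - (3)·2.136 - (-3.1)·1.029 - (4)·-0.253) / (12.1) = 0.561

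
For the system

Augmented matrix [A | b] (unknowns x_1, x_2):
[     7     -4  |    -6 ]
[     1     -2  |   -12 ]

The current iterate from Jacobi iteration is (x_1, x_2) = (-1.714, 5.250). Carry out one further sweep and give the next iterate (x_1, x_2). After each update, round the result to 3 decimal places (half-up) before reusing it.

(2.143, 5.143)

One sweep:
  x_1 = (-6 - (-4)·5.250) / (7) = 2.143
  x_2 = (-12 - (1)·-1.714) / (-2) = 5.143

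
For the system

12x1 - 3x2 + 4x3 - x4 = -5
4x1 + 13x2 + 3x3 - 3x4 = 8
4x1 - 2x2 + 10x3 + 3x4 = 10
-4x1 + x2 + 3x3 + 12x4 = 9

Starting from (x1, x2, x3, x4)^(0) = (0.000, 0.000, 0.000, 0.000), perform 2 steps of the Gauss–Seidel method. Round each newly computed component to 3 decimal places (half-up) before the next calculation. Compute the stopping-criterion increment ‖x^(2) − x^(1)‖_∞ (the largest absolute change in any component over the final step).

Iteration 1:
  x1 = (-5 - (-3)·0.000 - (4)·0.000 - (-1)·0.000) / (12) = -0.417
  x2 = (8 - (4)·-0.417 - (3)·0.000 - (-3)·0.000) / (13) = 0.744
  x3 = (10 - (4)·-0.417 - (-2)·0.744 - (3)·0.000) / (10) = 1.316
  x4 = (9 - (-4)·-0.417 - (1)·0.744 - (3)·1.316) / (12) = 0.220
Iteration 2:
  x1 = (-5 - (-3)·0.744 - (4)·1.316 - (-1)·0.220) / (12) = -0.651
  x2 = (8 - (4)·-0.651 - (3)·1.316 - (-3)·0.220) / (13) = 0.563
  x3 = (10 - (4)·-0.651 - (-2)·0.563 - (3)·0.220) / (10) = 1.307
  x4 = (9 - (-4)·-0.651 - (1)·0.563 - (3)·1.307) / (12) = 0.159
Change: (-0.234, -0.181, -0.009, -0.061) → max |·| = 0.234

0.234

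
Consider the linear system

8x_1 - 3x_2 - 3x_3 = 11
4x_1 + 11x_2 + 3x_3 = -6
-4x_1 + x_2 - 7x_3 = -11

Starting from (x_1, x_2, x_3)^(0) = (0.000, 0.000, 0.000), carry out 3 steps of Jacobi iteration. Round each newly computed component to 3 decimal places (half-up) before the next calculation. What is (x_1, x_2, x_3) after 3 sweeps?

(1.088, -1.379, 0.355)

Iteration 1:
  x_1 = (11 - (-3)·0.000 - (-3)·0.000) / (8) = 1.375
  x_2 = (-6 - (4)·0.000 - (3)·0.000) / (11) = -0.545
  x_3 = (-11 - (-4)·0.000 - (1)·0.000) / (-7) = 1.571
Iteration 2:
  x_1 = (11 - (-3)·-0.545 - (-3)·1.571) / (8) = 1.760
  x_2 = (-6 - (4)·1.375 - (3)·1.571) / (11) = -1.474
  x_3 = (-11 - (-4)·1.375 - (1)·-0.545) / (-7) = 0.708
Iteration 3:
  x_1 = (11 - (-3)·-1.474 - (-3)·0.708) / (8) = 1.088
  x_2 = (-6 - (4)·1.760 - (3)·0.708) / (11) = -1.379
  x_3 = (-11 - (-4)·1.760 - (1)·-1.474) / (-7) = 0.355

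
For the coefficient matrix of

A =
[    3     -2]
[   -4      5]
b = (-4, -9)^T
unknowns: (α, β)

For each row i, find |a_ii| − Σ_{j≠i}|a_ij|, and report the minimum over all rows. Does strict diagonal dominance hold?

row 1: |3| − (2) = 1
row 2: |5| − (4) = 1
minimum over rows = 1 → strictly diagonally dominant (convergence guaranteed)

1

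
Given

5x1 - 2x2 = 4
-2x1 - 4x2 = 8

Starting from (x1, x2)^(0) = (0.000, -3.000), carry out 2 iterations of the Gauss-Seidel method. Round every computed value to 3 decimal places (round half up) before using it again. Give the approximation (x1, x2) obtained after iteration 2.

(0.080, -2.040)

Iteration 1:
  x1 = (4 - (-2)·-3.000) / (5) = -0.400
  x2 = (8 - (-2)·-0.400) / (-4) = -1.800
Iteration 2:
  x1 = (4 - (-2)·-1.800) / (5) = 0.080
  x2 = (8 - (-2)·0.080) / (-4) = -2.040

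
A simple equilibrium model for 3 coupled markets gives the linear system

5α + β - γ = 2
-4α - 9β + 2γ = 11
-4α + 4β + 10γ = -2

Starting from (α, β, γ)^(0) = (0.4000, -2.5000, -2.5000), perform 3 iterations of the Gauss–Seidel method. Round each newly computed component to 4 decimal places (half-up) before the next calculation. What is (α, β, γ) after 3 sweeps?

(0.8481, -1.4290, 0.7108)

Iteration 1:
  α = (2 - (1)·-2.5000 - (-1)·-2.5000) / (5) = 0.4000
  β = (11 - (-4)·0.4000 - (2)·-2.5000) / (-9) = -1.9556
  γ = (-2 - (-4)·0.4000 - (4)·-1.9556) / (10) = 0.7422
Iteration 2:
  α = (2 - (1)·-1.9556 - (-1)·0.7422) / (5) = 0.9396
  β = (11 - (-4)·0.9396 - (2)·0.7422) / (-9) = -1.4749
  γ = (-2 - (-4)·0.9396 - (4)·-1.4749) / (10) = 0.7658
Iteration 3:
  α = (2 - (1)·-1.4749 - (-1)·0.7658) / (5) = 0.8481
  β = (11 - (-4)·0.8481 - (2)·0.7658) / (-9) = -1.4290
  γ = (-2 - (-4)·0.8481 - (4)·-1.4290) / (10) = 0.7108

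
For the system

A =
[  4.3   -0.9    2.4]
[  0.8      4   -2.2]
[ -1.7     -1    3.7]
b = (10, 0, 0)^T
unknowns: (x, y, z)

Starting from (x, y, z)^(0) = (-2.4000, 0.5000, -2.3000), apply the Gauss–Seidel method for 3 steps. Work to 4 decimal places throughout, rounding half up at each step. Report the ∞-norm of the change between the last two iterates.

0.7705

Iteration 1:
  x = (10 - (-0.9)·0.5000 - (2.4)·-2.3000) / (4.3) = 3.7140
  y = (0 - (0.8)·3.7140 - (-2.2)·-2.3000) / (4) = -2.0078
  z = (0 - (-1.7)·3.7140 - (-1)·-2.0078) / (3.7) = 1.1638
Iteration 2:
  x = (10 - (-0.9)·-2.0078 - (2.4)·1.1638) / (4.3) = 1.2558
  y = (0 - (0.8)·1.2558 - (-2.2)·1.1638) / (4) = 0.3889
  z = (0 - (-1.7)·1.2558 - (-1)·0.3889) / (3.7) = 0.6821
Iteration 3:
  x = (10 - (-0.9)·0.3889 - (2.4)·0.6821) / (4.3) = 2.0263
  y = (0 - (0.8)·2.0263 - (-2.2)·0.6821) / (4) = -0.0301
  z = (0 - (-1.7)·2.0263 - (-1)·-0.0301) / (3.7) = 0.9229
Change: (0.7705, -0.4190, 0.2408) → max |·| = 0.7705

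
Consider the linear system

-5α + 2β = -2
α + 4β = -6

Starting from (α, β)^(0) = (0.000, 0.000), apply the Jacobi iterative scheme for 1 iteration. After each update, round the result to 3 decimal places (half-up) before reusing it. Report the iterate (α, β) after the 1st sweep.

Iteration 1:
  α = (-2 - (2)·0.000) / (-5) = 0.400
  β = (-6 - (1)·0.000) / (4) = -1.500

(0.400, -1.500)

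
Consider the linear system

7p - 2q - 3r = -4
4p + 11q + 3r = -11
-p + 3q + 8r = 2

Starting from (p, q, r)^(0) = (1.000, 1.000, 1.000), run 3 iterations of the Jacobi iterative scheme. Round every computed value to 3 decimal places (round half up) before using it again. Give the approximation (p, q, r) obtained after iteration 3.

(-0.494, -0.862, 0.515)

Iteration 1:
  p = (-4 - (-2)·1.000 - (-3)·1.000) / (7) = 0.143
  q = (-11 - (4)·1.000 - (3)·1.000) / (11) = -1.636
  r = (2 - (-1)·1.000 - (3)·1.000) / (8) = 0.000
Iteration 2:
  p = (-4 - (-2)·-1.636 - (-3)·0.000) / (7) = -1.039
  q = (-11 - (4)·0.143 - (3)·0.000) / (11) = -1.052
  r = (2 - (-1)·0.143 - (3)·-1.636) / (8) = 0.881
Iteration 3:
  p = (-4 - (-2)·-1.052 - (-3)·0.881) / (7) = -0.494
  q = (-11 - (4)·-1.039 - (3)·0.881) / (11) = -0.862
  r = (2 - (-1)·-1.039 - (3)·-1.052) / (8) = 0.515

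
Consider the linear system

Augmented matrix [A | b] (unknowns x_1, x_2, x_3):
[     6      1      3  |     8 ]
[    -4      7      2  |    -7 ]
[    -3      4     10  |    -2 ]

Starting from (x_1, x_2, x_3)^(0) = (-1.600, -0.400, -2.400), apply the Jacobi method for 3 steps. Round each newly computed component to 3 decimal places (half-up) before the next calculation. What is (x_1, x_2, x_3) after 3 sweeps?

(0.692, -0.279, 0.086)

Iteration 1:
  x_1 = (8 - (1)·-0.400 - (3)·-2.400) / (6) = 2.600
  x_2 = (-7 - (-4)·-1.600 - (2)·-2.400) / (7) = -1.229
  x_3 = (-2 - (-3)·-1.600 - (4)·-0.400) / (10) = -0.520
Iteration 2:
  x_1 = (8 - (1)·-1.229 - (3)·-0.520) / (6) = 1.798
  x_2 = (-7 - (-4)·2.600 - (2)·-0.520) / (7) = 0.634
  x_3 = (-2 - (-3)·2.600 - (4)·-1.229) / (10) = 1.072
Iteration 3:
  x_1 = (8 - (1)·0.634 - (3)·1.072) / (6) = 0.692
  x_2 = (-7 - (-4)·1.798 - (2)·1.072) / (7) = -0.279
  x_3 = (-2 - (-3)·1.798 - (4)·0.634) / (10) = 0.086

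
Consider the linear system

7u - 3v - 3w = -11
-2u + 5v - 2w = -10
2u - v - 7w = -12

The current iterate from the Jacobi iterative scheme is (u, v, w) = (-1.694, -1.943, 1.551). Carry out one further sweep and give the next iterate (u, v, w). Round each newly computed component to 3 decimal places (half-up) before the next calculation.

(-1.739, -2.057, 1.508)

One sweep:
  u = (-11 - (-3)·-1.943 - (-3)·1.551) / (7) = -1.739
  v = (-10 - (-2)·-1.694 - (-2)·1.551) / (5) = -2.057
  w = (-12 - (2)·-1.694 - (-1)·-1.943) / (-7) = 1.508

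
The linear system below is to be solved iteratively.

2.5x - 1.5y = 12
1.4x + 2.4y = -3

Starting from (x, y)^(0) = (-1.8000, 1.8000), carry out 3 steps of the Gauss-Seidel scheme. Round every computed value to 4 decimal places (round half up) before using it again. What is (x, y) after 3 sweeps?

Iteration 1:
  x = (12 - (-1.5)·1.8000) / (2.5) = 5.8800
  y = (-3 - (1.4)·5.8800) / (2.4) = -4.6800
Iteration 2:
  x = (12 - (-1.5)·-4.6800) / (2.5) = 1.9920
  y = (-3 - (1.4)·1.9920) / (2.4) = -2.4120
Iteration 3:
  x = (12 - (-1.5)·-2.4120) / (2.5) = 3.3528
  y = (-3 - (1.4)·3.3528) / (2.4) = -3.2058

(3.3528, -3.2058)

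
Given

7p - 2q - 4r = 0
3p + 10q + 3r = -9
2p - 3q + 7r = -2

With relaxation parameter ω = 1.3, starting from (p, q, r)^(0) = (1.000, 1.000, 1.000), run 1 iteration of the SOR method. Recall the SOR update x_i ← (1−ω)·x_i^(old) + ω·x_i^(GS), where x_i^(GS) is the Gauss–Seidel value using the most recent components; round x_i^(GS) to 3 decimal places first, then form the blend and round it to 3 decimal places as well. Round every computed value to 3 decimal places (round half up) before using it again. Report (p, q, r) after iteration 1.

Iteration 1:
  p: GS value = (0 - (-2)·1.000 - (-4)·1.000) / (7) = 0.857;  p ← (1−ω)·1.000 + ω·0.857 = 0.814
  q: GS value = (-9 - (3)·0.814 - (3)·1.000) / (10) = -1.444;  q ← (1−ω)·1.000 + ω·-1.444 = -2.177
  r: GS value = (-2 - (2)·0.814 - (-3)·-2.177) / (7) = -1.451;  r ← (1−ω)·1.000 + ω·-1.451 = -2.186

(0.814, -2.177, -2.186)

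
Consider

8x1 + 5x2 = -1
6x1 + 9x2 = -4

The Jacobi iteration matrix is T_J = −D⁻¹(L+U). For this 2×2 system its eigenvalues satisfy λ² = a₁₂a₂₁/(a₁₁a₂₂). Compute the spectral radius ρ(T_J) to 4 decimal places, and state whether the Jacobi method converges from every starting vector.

0.6455

a₁₂a₂₁/(a₁₁a₂₂) = (5)·(6) / ((8)·(9)) = 0.416667
ρ = √|0.416667| = √0.416667 = 0.6455
ρ < 1, so Jacobi converges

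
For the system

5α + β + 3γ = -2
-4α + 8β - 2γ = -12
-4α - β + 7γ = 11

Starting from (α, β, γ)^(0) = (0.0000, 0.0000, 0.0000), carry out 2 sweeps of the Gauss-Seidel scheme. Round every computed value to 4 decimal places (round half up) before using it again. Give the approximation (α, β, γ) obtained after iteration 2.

(-0.7200, -1.5850, 0.9336)

Iteration 1:
  α = (-2 - (1)·0.0000 - (3)·0.0000) / (5) = -0.4000
  β = (-12 - (-4)·-0.4000 - (-2)·0.0000) / (8) = -1.7000
  γ = (11 - (-4)·-0.4000 - (-1)·-1.7000) / (7) = 1.1000
Iteration 2:
  α = (-2 - (1)·-1.7000 - (3)·1.1000) / (5) = -0.7200
  β = (-12 - (-4)·-0.7200 - (-2)·1.1000) / (8) = -1.5850
  γ = (11 - (-4)·-0.7200 - (-1)·-1.5850) / (7) = 0.9336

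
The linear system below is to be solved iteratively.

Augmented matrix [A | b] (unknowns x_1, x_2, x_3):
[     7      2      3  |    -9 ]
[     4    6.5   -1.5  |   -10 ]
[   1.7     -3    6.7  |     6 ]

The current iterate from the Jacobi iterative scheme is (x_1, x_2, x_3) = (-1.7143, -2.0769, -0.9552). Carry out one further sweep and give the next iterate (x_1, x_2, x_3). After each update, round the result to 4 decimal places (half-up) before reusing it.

(-0.2829, -0.7039, 0.4005)

One sweep:
  x_1 = (-9 - (2)·-2.0769 - (3)·-0.9552) / (7) = -0.2829
  x_2 = (-10 - (4)·-1.7143 - (-1.5)·-0.9552) / (6.5) = -0.7039
  x_3 = (6 - (1.7)·-1.7143 - (-3)·-2.0769) / (6.7) = 0.4005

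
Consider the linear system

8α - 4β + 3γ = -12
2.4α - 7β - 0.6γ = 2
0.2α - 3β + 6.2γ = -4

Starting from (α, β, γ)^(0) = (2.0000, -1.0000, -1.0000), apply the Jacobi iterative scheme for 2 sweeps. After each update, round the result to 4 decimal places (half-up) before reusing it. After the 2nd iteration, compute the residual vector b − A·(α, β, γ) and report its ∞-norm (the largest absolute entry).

Iteration 1:
  α = (-12 - (-4)·-1.0000 - (3)·-1.0000) / (8) = -1.6250
  β = (2 - (2.4)·2.0000 - (-0.6)·-1.0000) / (-7) = 0.4857
  γ = (-4 - (0.2)·2.0000 - (-3)·-1.0000) / (6.2) = -1.1935
Iteration 2:
  α = (-12 - (-4)·0.4857 - (3)·-1.1935) / (8) = -0.8096
  β = (2 - (2.4)·-1.6250 - (-0.6)·-1.1935) / (-7) = -0.7406
  γ = (-4 - (0.2)·-1.6250 - (-3)·0.4857) / (6.2) = -0.3577
Residual b − A·x = (-7.4125, -1.4558, -3.8421); ∞-norm = 7.4125

7.4125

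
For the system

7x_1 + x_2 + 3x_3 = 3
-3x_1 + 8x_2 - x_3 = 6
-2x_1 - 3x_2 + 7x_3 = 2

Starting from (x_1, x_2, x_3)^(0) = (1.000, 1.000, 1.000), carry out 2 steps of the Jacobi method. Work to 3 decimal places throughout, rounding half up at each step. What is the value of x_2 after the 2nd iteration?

0.821

Iteration 1:
  x_1 = (3 - (1)·1.000 - (3)·1.000) / (7) = -0.143
  x_2 = (6 - (-3)·1.000 - (-1)·1.000) / (8) = 1.250
  x_3 = (2 - (-2)·1.000 - (-3)·1.000) / (7) = 1.000
Iteration 2:
  x_1 = (3 - (1)·1.250 - (3)·1.000) / (7) = -0.179
  x_2 = (6 - (-3)·-0.143 - (-1)·1.000) / (8) = 0.821
  x_3 = (2 - (-2)·-0.143 - (-3)·1.250) / (7) = 0.781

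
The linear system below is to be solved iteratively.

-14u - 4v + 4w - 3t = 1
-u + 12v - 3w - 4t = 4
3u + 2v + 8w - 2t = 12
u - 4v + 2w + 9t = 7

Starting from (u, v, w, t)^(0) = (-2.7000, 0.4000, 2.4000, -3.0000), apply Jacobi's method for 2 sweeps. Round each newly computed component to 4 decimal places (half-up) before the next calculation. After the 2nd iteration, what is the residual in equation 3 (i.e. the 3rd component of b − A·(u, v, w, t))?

-1.4622

Iteration 1:
  u = (1 - (-4)·0.4000 - (4)·2.4000 - (-3)·-3.0000) / (-14) = 1.1429
  v = (4 - (-1)·-2.7000 - (-3)·2.4000 - (-4)·-3.0000) / (12) = -0.2917
  w = (12 - (3)·-2.7000 - (2)·0.4000 - (-2)·-3.0000) / (8) = 1.6625
  t = (7 - (1)·-2.7000 - (-4)·0.4000 - (2)·2.4000) / (9) = 0.7222
Iteration 2:
  u = (1 - (-4)·-0.2917 - (4)·1.6625 - (-3)·0.7222) / (-14) = 0.3322
  v = (4 - (-1)·1.1429 - (-3)·1.6625 - (-4)·0.7222) / (12) = 1.0849
  w = (12 - (3)·1.1429 - (2)·-0.2917 - (-2)·0.7222) / (8) = 1.3249
  t = (7 - (1)·1.1429 - (-4)·-0.2917 - (2)·1.6625) / (9) = 0.1517
Residual b − A·x = (5.1459, -4.1051, -1.4622, 6.9923)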